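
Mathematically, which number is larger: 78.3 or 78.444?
78.444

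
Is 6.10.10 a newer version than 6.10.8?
Yes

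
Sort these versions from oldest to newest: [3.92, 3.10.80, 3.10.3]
[3.10.3, 3.10.80, 3.92]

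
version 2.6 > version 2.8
False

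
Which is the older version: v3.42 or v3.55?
v3.42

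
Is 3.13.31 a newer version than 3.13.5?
Yes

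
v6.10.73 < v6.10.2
False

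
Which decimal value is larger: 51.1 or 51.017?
51.1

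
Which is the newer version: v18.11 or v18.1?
v18.11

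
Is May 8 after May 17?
No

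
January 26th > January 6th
True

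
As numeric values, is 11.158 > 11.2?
False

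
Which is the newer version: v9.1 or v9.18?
v9.18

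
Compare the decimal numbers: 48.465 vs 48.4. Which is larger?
48.465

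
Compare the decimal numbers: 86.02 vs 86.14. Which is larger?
86.14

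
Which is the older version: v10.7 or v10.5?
v10.5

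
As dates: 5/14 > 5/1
True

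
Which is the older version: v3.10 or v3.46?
v3.10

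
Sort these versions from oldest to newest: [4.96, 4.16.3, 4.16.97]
[4.16.3, 4.16.97, 4.96]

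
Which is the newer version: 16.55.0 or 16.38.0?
16.55.0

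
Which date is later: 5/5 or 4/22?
5/5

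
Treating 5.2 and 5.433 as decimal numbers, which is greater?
5.433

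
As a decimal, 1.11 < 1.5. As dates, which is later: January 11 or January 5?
January 11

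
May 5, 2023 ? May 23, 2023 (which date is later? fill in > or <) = <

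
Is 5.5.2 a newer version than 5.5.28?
No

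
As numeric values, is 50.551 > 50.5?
True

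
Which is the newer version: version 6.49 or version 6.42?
version 6.49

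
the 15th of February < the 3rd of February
False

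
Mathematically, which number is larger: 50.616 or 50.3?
50.616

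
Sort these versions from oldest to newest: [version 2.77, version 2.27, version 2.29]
[version 2.27, version 2.29, version 2.77]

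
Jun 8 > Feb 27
True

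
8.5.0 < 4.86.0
False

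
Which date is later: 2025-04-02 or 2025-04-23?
2025-04-23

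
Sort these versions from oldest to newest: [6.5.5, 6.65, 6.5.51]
[6.5.5, 6.5.51, 6.65]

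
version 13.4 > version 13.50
False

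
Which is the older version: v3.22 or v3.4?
v3.4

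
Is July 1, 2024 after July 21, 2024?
No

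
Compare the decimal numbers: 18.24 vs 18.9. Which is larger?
18.9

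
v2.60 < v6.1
True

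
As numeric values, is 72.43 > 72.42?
True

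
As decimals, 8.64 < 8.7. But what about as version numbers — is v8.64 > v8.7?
True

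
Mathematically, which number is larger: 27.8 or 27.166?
27.8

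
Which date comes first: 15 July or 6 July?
6 July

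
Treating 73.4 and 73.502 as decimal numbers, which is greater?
73.502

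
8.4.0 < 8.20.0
True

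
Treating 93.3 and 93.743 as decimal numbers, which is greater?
93.743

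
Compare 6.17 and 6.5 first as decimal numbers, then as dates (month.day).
As decimals: 6.17 < 6.5. As dates: 6/17 is later than 6/5 (day 17 > day 5).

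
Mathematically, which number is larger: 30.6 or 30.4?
30.6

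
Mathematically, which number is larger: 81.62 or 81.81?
81.81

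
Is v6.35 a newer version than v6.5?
Yes. Version numbers are compared segment by segment as integers, not as decimals: minor version 35 > 5, so v6.35 > v6.5 (even though the decimal 6.35 < 6.5).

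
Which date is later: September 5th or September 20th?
September 20th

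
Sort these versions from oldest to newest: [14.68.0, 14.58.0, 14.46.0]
[14.46.0, 14.58.0, 14.68.0]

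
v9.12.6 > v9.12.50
False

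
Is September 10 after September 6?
Yes. Day 10 comes after day 6 in September — this is a date comparison, not a decimal one (the decimal 9.10 would be smaller than 9.6).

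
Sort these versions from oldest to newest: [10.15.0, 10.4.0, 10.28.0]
[10.4.0, 10.15.0, 10.28.0]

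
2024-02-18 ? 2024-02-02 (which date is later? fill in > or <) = >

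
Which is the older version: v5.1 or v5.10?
v5.1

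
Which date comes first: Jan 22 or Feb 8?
Jan 22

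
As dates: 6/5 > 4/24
True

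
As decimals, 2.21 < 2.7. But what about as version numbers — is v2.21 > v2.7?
True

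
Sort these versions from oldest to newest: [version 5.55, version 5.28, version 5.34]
[version 5.28, version 5.34, version 5.55]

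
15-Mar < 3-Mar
False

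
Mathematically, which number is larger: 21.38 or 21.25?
21.38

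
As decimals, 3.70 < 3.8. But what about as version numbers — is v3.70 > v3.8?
True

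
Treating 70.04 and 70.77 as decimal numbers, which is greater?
70.77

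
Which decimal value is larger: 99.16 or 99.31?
99.31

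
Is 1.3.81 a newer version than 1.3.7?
Yes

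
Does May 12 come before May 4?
No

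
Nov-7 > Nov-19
False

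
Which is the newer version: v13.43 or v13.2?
v13.43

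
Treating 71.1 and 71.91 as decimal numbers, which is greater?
71.91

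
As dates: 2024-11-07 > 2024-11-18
False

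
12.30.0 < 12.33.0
True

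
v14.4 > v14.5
False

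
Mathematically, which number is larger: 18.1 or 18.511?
18.511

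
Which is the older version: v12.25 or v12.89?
v12.25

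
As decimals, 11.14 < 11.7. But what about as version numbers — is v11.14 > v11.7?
True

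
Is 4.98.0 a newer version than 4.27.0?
Yes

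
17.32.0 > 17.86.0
False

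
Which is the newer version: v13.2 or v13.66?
v13.66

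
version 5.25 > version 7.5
False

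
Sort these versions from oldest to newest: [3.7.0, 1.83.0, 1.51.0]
[1.51.0, 1.83.0, 3.7.0]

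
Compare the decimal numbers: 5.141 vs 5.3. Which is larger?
5.3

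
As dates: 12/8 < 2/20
False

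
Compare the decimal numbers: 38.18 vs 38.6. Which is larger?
38.6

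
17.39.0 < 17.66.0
True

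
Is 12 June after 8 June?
Yes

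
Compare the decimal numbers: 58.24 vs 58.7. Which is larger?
58.7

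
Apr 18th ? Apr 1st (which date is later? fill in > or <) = >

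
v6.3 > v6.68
False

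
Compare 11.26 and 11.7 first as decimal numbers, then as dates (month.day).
As decimals: 11.26 < 11.7. As dates: 11/26 is later than 11/7 (day 26 > day 7).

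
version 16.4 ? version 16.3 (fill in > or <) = >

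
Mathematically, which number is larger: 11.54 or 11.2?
11.54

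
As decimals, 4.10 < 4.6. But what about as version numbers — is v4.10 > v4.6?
True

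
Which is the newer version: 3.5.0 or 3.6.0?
3.6.0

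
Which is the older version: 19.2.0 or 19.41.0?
19.2.0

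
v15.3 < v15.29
True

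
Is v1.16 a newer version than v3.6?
No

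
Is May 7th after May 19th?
No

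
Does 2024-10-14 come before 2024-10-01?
No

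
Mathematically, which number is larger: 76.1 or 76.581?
76.581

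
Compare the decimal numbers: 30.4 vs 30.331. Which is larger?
30.4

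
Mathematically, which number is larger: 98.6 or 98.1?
98.6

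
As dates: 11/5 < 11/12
True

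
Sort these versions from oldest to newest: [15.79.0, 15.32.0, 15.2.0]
[15.2.0, 15.32.0, 15.79.0]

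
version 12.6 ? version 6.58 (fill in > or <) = >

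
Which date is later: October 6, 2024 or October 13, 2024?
October 13, 2024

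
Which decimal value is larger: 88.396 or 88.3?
88.396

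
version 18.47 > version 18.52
False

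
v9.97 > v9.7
True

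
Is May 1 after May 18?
No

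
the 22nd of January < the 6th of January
False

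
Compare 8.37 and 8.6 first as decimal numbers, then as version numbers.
As decimals: 8.37 < 8.6. As versions: v8.37 > v8.6 (minor version 37 > 6).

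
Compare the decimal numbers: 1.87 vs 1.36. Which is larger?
1.87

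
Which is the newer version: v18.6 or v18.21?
v18.21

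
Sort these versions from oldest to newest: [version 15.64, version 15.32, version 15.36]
[version 15.32, version 15.36, version 15.64]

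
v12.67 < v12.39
False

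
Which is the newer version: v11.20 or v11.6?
v11.20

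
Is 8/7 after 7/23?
Yes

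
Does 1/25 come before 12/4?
Yes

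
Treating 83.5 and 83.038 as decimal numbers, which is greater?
83.5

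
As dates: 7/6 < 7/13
True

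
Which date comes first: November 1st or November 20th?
November 1st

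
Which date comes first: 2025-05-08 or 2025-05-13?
2025-05-08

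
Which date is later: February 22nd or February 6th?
February 22nd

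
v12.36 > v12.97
False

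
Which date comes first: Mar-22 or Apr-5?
Mar-22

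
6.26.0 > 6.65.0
False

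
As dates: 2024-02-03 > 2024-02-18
False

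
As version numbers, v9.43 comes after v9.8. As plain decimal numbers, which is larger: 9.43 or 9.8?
9.8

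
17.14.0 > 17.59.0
False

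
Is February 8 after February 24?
No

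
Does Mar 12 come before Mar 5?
No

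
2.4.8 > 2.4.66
False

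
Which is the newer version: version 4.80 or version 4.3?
version 4.80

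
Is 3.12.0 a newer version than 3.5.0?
Yes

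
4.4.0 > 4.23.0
False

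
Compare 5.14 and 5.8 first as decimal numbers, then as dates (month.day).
As decimals: 5.14 < 5.8. As dates: 5/14 is later than 5/8 (day 14 > day 8).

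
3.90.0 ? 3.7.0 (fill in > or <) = >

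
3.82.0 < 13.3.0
True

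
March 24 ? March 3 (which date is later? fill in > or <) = >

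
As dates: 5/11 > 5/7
True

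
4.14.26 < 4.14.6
False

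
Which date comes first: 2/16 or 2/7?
2/7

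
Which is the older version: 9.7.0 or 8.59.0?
8.59.0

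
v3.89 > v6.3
False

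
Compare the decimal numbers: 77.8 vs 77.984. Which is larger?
77.984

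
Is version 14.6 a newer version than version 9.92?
Yes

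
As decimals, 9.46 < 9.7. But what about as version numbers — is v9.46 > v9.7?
True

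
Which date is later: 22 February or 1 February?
22 February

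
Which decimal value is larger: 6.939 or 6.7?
6.939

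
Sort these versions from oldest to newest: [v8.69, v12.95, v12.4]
[v8.69, v12.4, v12.95]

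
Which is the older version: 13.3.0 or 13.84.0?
13.3.0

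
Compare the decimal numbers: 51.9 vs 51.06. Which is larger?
51.9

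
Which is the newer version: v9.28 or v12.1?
v12.1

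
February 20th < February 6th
False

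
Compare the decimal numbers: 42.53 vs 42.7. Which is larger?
42.7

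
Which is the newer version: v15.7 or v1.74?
v15.7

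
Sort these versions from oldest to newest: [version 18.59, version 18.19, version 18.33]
[version 18.19, version 18.33, version 18.59]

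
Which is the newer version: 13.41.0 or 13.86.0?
13.86.0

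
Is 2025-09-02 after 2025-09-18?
No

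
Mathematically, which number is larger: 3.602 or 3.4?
3.602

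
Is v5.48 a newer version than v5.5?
Yes. Version numbers are compared segment by segment as integers, not as decimals: minor version 48 > 5, so v5.48 > v5.5 (even though the decimal 5.48 < 5.5).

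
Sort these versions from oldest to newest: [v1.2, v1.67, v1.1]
[v1.1, v1.2, v1.67]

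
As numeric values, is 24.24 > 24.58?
False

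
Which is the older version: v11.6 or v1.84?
v1.84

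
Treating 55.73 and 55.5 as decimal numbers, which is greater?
55.73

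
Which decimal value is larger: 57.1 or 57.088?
57.1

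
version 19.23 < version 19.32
True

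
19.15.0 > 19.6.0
True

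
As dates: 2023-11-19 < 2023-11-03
False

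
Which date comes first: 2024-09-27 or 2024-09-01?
2024-09-01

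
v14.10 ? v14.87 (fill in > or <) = <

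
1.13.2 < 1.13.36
True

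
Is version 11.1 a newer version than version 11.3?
No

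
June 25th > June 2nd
True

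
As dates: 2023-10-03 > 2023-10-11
False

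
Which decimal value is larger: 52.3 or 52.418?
52.418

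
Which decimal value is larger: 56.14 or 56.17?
56.17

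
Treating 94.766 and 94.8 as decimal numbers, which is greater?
94.8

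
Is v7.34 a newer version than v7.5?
Yes. Version numbers are compared segment by segment as integers, not as decimals: minor version 34 > 5, so v7.34 > v7.5 (even though the decimal 7.34 < 7.5).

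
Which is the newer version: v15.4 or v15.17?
v15.17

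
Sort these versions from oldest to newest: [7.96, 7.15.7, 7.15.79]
[7.15.7, 7.15.79, 7.96]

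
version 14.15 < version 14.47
True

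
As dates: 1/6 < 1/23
True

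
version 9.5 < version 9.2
False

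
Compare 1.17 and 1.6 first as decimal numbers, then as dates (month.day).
As decimals: 1.17 < 1.6. As dates: 1/17 is later than 1/6 (day 17 > day 6).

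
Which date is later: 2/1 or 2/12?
2/12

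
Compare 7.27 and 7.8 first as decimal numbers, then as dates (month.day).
As decimals: 7.27 < 7.8. As dates: 7/27 is later than 7/8 (day 27 > day 8).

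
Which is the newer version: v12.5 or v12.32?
v12.32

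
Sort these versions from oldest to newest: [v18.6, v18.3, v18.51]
[v18.3, v18.6, v18.51]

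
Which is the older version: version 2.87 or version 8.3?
version 2.87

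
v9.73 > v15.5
False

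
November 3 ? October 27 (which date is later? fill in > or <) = >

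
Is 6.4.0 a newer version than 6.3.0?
Yes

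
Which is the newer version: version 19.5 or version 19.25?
version 19.25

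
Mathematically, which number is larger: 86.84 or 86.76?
86.84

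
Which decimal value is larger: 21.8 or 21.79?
21.8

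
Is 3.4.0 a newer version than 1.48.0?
Yes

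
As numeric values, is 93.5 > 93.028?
True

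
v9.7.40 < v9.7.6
False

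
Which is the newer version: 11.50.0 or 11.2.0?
11.50.0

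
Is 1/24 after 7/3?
No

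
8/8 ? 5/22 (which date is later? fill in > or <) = >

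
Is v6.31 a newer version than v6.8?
Yes. Version numbers are compared segment by segment as integers, not as decimals: minor version 31 > 8, so v6.31 > v6.8 (even though the decimal 6.31 < 6.8).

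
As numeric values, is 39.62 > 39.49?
True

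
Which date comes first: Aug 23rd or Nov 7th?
Aug 23rd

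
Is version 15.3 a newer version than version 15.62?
No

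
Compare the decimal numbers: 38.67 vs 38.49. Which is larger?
38.67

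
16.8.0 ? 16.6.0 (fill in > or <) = >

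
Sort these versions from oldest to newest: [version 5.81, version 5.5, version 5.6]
[version 5.5, version 5.6, version 5.81]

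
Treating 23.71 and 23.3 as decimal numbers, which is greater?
23.71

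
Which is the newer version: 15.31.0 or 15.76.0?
15.76.0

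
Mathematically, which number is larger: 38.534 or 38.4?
38.534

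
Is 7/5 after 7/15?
No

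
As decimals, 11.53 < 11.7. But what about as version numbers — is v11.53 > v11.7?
True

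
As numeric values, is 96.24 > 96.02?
True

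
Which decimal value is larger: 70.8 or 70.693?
70.8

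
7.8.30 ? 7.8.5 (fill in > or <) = >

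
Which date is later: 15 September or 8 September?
15 September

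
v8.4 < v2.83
False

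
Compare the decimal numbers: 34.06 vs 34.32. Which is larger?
34.32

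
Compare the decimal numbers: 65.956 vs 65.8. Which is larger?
65.956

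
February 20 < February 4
False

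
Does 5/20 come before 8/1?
Yes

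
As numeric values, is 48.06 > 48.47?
False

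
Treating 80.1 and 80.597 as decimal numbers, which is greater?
80.597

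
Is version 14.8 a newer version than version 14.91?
No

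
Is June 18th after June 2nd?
Yes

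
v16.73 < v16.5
False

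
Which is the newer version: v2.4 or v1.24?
v2.4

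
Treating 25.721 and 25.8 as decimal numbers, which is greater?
25.8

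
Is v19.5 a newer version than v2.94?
Yes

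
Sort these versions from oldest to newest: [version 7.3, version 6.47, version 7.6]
[version 6.47, version 7.3, version 7.6]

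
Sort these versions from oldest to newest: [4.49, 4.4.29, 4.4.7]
[4.4.7, 4.4.29, 4.49]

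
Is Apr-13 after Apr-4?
Yes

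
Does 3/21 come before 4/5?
Yes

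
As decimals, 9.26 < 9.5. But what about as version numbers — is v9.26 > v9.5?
True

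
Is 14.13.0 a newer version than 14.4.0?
Yes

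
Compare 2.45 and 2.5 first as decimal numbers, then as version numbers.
As decimals: 2.45 < 2.5. As versions: v2.45 > v2.5 (minor version 45 > 5).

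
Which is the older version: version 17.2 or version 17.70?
version 17.2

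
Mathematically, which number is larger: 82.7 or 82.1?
82.7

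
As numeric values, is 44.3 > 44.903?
False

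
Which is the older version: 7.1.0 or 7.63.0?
7.1.0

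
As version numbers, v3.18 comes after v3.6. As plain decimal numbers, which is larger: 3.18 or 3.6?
3.6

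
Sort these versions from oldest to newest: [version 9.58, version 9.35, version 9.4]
[version 9.4, version 9.35, version 9.58]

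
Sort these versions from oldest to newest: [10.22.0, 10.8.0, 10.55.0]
[10.8.0, 10.22.0, 10.55.0]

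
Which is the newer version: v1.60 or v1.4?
v1.60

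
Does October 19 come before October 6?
No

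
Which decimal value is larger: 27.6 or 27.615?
27.615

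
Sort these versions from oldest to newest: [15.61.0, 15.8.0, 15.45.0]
[15.8.0, 15.45.0, 15.61.0]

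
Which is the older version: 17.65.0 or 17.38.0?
17.38.0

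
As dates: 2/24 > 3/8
False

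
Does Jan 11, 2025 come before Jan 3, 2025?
No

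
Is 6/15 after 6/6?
Yes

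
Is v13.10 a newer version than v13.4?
Yes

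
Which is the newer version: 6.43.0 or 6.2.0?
6.43.0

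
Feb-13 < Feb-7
False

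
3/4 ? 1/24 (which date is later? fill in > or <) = >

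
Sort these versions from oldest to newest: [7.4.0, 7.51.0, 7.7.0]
[7.4.0, 7.7.0, 7.51.0]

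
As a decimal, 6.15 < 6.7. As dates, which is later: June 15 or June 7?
June 15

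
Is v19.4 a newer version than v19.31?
No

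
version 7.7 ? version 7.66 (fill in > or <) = <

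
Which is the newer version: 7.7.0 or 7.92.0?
7.92.0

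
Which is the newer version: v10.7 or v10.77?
v10.77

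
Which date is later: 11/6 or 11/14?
11/14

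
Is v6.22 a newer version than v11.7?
No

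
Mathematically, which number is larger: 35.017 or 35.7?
35.7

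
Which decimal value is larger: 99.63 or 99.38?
99.63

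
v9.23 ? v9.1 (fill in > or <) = >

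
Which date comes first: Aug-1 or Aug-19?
Aug-1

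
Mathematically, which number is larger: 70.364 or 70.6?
70.6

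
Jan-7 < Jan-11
True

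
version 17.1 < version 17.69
True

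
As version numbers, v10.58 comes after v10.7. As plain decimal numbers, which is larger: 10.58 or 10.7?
10.7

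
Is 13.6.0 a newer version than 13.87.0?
No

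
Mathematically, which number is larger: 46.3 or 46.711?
46.711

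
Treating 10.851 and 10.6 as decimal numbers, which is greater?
10.851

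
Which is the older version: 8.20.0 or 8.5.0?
8.5.0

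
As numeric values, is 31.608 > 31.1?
True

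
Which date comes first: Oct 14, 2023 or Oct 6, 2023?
Oct 6, 2023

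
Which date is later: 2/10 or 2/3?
2/10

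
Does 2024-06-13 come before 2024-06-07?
No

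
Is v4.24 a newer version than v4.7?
Yes. Version numbers are compared segment by segment as integers, not as decimals: minor version 24 > 7, so v4.24 > v4.7 (even though the decimal 4.24 < 4.7).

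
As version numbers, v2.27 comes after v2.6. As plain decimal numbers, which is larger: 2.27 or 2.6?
2.6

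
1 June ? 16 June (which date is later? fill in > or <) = <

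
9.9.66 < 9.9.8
False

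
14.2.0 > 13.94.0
True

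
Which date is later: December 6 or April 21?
December 6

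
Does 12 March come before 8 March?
No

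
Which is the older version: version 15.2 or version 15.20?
version 15.2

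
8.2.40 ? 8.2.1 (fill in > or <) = >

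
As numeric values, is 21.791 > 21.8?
False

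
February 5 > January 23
True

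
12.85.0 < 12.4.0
False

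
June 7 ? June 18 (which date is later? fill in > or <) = <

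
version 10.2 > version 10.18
False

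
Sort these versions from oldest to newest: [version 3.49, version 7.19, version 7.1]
[version 3.49, version 7.1, version 7.19]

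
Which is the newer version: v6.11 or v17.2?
v17.2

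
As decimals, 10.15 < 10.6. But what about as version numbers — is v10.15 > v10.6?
True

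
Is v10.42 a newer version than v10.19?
Yes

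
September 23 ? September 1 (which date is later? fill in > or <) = >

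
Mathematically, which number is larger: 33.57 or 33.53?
33.57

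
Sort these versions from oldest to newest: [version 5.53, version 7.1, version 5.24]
[version 5.24, version 5.53, version 7.1]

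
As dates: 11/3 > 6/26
True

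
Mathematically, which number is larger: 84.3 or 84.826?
84.826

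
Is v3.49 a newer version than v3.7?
Yes. Version numbers are compared segment by segment as integers, not as decimals: minor version 49 > 7, so v3.49 > v3.7 (even though the decimal 3.49 < 3.7).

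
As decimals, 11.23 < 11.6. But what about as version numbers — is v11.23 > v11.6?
True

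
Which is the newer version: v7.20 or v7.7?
v7.20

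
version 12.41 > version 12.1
True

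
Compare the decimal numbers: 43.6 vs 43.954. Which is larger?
43.954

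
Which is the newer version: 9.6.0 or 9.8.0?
9.8.0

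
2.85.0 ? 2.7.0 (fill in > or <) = >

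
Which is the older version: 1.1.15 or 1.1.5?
1.1.5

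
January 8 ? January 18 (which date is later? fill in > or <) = <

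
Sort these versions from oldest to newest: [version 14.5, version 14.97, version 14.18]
[version 14.5, version 14.18, version 14.97]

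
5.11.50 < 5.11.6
False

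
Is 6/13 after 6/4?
Yes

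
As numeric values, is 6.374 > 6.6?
False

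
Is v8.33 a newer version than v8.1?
Yes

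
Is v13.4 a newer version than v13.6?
No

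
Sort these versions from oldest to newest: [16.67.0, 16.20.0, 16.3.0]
[16.3.0, 16.20.0, 16.67.0]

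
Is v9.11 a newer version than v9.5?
Yes. Version numbers are compared segment by segment as integers, not as decimals: minor version 11 > 5, so v9.11 > v9.5 (even though the decimal 9.11 < 9.5).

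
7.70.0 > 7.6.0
True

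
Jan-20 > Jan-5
True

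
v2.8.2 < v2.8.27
True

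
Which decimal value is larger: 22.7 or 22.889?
22.889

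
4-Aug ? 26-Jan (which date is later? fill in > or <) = >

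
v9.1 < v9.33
True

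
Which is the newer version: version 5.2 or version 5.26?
version 5.26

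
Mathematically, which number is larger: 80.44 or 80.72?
80.72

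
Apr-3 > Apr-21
False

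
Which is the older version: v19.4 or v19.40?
v19.4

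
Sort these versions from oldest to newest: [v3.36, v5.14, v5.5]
[v3.36, v5.5, v5.14]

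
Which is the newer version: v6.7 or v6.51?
v6.51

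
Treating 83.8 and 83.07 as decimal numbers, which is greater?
83.8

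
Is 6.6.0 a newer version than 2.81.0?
Yes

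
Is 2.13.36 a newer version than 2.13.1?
Yes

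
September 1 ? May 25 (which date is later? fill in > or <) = >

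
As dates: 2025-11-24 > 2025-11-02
True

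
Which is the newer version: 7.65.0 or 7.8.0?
7.65.0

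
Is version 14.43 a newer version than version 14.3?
Yes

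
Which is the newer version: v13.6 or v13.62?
v13.62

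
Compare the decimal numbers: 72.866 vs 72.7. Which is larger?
72.866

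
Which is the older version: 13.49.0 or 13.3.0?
13.3.0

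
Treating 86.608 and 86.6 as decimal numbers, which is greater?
86.608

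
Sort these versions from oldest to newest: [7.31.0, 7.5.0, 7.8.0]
[7.5.0, 7.8.0, 7.31.0]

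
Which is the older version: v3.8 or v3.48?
v3.8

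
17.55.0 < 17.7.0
False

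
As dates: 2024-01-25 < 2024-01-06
False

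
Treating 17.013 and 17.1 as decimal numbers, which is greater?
17.1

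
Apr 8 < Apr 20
True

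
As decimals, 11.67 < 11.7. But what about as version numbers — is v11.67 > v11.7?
True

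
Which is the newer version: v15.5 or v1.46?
v15.5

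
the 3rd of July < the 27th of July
True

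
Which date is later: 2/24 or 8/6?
8/6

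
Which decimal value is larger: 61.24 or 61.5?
61.5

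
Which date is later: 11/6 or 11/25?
11/25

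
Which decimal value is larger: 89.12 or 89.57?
89.57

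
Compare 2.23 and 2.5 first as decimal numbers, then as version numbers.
As decimals: 2.23 < 2.5. As versions: v2.23 > v2.5 (minor version 23 > 5).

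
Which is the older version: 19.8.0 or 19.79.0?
19.8.0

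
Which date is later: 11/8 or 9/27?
11/8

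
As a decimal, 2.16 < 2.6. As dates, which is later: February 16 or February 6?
February 16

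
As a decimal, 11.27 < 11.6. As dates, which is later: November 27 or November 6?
November 27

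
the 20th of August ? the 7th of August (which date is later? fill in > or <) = >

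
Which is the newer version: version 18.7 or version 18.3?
version 18.7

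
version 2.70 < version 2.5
False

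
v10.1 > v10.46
False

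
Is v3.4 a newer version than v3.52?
No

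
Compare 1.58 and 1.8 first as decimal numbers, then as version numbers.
As decimals: 1.58 < 1.8. As versions: v1.58 > v1.8 (minor version 58 > 8).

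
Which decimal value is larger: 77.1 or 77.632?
77.632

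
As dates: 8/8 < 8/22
True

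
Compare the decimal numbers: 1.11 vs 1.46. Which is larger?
1.46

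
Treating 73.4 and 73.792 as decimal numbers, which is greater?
73.792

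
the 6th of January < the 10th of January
True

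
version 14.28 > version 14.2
True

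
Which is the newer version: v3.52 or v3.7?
v3.52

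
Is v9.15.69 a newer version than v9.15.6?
Yes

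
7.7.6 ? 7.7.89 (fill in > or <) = <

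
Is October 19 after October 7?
Yes. Day 19 comes after day 7 in October — this is a date comparison, not a decimal one (the decimal 10.19 would be smaller than 10.7).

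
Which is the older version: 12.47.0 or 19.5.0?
12.47.0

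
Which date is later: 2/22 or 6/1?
6/1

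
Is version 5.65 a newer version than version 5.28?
Yes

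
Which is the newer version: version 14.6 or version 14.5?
version 14.6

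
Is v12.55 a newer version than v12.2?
Yes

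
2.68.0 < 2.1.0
False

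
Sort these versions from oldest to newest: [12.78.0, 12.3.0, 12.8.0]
[12.3.0, 12.8.0, 12.78.0]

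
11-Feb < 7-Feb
False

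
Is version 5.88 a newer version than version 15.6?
No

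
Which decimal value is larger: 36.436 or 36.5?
36.5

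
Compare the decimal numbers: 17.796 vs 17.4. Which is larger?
17.796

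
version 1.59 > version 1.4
True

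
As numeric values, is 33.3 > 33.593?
False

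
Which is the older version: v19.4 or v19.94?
v19.4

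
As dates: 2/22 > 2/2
True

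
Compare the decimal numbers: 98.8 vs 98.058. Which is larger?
98.8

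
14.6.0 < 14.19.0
True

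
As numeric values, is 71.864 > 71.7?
True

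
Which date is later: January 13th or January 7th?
January 13th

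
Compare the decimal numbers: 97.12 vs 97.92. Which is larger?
97.92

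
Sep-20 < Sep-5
False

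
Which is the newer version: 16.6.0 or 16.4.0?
16.6.0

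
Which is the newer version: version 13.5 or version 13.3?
version 13.5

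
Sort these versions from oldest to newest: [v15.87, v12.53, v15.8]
[v12.53, v15.8, v15.87]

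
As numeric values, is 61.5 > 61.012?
True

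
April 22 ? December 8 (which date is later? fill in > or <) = <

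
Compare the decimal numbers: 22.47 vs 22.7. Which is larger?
22.7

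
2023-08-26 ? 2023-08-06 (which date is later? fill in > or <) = >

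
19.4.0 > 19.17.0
False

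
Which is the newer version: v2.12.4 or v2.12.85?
v2.12.85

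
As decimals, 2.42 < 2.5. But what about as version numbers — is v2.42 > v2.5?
True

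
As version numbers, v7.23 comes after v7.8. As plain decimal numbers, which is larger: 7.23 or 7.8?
7.8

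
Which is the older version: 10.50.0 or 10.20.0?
10.20.0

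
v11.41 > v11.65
False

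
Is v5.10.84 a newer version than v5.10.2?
Yes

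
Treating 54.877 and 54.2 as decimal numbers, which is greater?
54.877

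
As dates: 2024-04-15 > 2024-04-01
True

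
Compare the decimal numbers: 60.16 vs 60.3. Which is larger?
60.3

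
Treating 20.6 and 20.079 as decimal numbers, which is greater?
20.6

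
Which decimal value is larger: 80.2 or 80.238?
80.238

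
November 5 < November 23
True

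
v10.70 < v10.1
False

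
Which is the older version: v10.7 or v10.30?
v10.7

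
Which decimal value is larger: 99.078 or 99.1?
99.1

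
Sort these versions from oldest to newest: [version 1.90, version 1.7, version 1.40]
[version 1.7, version 1.40, version 1.90]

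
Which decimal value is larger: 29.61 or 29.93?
29.93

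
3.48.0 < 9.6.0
True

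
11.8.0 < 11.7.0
False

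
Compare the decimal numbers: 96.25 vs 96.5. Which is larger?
96.5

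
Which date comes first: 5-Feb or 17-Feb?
5-Feb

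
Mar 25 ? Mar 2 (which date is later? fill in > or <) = >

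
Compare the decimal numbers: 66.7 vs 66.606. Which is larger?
66.7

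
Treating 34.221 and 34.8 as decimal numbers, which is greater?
34.8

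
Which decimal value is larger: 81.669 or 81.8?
81.8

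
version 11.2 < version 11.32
True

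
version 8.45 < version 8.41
False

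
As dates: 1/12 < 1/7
False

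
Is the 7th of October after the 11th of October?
No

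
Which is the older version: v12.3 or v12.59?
v12.3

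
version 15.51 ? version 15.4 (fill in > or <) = >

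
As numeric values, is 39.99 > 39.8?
True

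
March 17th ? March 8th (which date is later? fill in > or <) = >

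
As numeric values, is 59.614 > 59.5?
True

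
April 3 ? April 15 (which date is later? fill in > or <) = <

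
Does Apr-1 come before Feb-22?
No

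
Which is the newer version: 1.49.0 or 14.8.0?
14.8.0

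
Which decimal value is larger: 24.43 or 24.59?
24.59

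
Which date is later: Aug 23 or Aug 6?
Aug 23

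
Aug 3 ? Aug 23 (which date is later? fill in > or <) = <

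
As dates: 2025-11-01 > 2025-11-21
False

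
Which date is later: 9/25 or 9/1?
9/25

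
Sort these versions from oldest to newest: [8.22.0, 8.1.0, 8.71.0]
[8.1.0, 8.22.0, 8.71.0]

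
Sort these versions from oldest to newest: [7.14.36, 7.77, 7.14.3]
[7.14.3, 7.14.36, 7.77]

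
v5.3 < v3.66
False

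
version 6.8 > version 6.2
True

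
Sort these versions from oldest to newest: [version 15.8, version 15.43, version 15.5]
[version 15.5, version 15.8, version 15.43]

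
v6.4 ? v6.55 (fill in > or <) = <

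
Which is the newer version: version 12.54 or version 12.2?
version 12.54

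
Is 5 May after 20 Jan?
Yes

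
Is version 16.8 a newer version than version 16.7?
Yes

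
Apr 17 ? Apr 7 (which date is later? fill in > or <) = >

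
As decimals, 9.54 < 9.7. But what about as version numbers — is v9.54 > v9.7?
True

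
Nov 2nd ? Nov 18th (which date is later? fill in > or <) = <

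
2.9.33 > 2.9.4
True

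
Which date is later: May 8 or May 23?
May 23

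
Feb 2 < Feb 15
True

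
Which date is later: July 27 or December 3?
December 3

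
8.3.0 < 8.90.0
True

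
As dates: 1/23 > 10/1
False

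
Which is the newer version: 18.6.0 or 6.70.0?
18.6.0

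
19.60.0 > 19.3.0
True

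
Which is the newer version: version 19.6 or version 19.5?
version 19.6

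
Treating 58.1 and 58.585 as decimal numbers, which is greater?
58.585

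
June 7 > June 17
False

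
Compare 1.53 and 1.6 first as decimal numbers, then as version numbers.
As decimals: 1.53 < 1.6. As versions: v1.53 > v1.6 (minor version 53 > 6).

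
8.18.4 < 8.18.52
True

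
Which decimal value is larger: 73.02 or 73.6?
73.6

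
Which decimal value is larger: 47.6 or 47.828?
47.828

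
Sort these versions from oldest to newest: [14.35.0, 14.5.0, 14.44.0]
[14.5.0, 14.35.0, 14.44.0]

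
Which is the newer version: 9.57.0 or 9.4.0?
9.57.0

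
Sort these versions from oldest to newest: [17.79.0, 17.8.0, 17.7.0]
[17.7.0, 17.8.0, 17.79.0]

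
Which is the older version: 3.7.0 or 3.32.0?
3.7.0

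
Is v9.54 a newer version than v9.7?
Yes. Version numbers are compared segment by segment as integers, not as decimals: minor version 54 > 7, so v9.54 > v9.7 (even though the decimal 9.54 < 9.7).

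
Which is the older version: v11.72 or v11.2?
v11.2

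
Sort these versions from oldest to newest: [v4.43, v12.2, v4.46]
[v4.43, v4.46, v12.2]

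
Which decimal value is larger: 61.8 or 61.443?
61.8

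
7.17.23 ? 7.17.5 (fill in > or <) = >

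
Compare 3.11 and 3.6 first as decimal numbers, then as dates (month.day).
As decimals: 3.11 < 3.6. As dates: 3/11 is later than 3/6 (day 11 > day 6).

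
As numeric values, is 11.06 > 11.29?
False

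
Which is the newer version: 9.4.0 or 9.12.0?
9.12.0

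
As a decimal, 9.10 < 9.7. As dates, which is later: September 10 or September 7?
September 10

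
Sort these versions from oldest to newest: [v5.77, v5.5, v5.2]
[v5.2, v5.5, v5.77]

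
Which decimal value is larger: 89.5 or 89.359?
89.5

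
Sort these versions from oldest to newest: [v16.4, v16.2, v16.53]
[v16.2, v16.4, v16.53]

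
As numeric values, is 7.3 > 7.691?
False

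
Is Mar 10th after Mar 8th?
Yes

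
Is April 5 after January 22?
Yes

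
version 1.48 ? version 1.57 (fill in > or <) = <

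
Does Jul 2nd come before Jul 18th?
Yes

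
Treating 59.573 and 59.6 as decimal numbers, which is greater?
59.6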